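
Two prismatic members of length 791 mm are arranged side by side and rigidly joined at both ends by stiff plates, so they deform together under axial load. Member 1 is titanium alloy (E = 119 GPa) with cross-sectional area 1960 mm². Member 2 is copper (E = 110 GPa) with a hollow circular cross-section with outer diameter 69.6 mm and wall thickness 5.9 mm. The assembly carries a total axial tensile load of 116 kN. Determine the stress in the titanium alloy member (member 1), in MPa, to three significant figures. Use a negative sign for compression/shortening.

38.0 MPa

A_2 = 1181 mm².
Equal strain + equilibrium ⇒ each member carries load in proportion to AE: A₁E₁ = 233200000 N, A₂E₂ = 129900000 N, ΣAE = 363100000 N.
σ₁ = P·E₁/ΣAE = 116000·119000/363100000 = 38.02 MPa.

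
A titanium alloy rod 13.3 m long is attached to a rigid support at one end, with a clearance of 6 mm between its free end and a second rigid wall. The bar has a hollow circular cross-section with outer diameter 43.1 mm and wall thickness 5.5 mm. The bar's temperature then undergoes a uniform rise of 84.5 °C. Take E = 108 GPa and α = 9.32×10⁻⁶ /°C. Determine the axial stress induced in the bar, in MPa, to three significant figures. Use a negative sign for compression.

-36.3 MPa

Free thermal expansion αLΔT = 9.32e-6 · 13300 · 84.5 = 10.47 mm.
The walls engage after the gap closes; constrained expansion = 10.47 − 6 = 4.474 mm.
The walls impose strain ε = −(4.474)/13300 = -3.3641e-04; σ = Eε = 108000 · -3.3641e-04 = -36.33 MPa.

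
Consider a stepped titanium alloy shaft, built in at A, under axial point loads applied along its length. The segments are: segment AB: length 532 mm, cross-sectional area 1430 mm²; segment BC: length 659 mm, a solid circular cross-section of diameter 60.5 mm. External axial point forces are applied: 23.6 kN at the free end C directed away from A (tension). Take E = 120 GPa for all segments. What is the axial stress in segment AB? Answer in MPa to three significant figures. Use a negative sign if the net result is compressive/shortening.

Internal axial forces (sectioning from the free end, tension +): N_BC = 23.6 kN, N_AB = 23.6 kN.
σ_AB = N_AB/A_AB = 23600/1430 = 16.5 MPa.

16.5 MPa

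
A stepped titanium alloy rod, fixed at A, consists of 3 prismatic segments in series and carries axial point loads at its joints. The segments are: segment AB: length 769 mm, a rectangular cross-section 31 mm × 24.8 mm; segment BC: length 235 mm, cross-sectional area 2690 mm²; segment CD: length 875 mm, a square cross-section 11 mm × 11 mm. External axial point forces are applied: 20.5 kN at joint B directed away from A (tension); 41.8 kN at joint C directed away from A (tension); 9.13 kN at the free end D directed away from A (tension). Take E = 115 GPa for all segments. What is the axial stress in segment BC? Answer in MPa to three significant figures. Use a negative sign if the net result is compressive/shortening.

18.9 MPa

Internal axial forces (sectioning from the free end, tension +): N_CD = 9.13 kN, N_BC = 50.93 kN, N_AB = 71.43 kN.
σ_BC = N_BC/A_BC = 50930/2690 = 18.93 MPa.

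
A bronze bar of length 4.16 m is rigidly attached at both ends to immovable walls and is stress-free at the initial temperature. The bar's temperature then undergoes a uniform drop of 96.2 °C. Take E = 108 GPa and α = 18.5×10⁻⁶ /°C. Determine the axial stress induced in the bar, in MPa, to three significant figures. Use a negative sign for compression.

192 MPa

Free thermal expansion αLΔT = 18.5e-6 · 4160 · -96.2 = -7.404 mm.
The walls impose strain ε = −(-7.404)/4160 = 1.7797e-03; σ = Eε = 108000 · 1.7797e-03 = 192.2 MPa.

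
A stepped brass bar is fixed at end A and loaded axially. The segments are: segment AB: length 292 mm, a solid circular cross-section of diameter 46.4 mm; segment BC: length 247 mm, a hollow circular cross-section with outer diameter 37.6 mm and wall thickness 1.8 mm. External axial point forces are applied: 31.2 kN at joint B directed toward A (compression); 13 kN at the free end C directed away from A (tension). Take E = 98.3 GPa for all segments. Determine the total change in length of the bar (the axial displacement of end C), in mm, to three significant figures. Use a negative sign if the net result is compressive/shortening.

Internal axial forces (sectioning from the free end, tension +): N_BC = 13 kN, N_AB = -18.2 kN.
A_AB = 1691 mm².
A_BC = 202.4 mm².
δ_AB = -18200·292/(1691·98300) = -0.03197 mm
δ_BC = 13000·247/(202.4·98300) = 0.1614 mm
δ = Σδ_i = 0.1294 mm.

0.129 mm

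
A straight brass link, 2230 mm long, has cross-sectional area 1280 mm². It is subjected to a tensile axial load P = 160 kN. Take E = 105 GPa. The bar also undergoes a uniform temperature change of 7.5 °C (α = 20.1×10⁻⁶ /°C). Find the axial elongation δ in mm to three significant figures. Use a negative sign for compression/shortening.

2.99 mm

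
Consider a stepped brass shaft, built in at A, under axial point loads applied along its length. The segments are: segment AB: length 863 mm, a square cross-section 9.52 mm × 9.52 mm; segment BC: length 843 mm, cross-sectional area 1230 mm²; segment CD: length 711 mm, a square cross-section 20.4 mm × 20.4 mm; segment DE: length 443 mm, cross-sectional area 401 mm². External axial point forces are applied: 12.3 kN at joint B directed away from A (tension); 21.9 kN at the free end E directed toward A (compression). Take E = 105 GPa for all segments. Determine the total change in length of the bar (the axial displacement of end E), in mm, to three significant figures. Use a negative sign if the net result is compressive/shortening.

-1.60 mm

Internal axial forces (sectioning from the free end, tension +): N_DE = -21.9 kN, N_CD = -21.9 kN, N_BC = -21.9 kN, N_AB = -9.6 kN.
A_AB = 90.63 mm².
A_CD = 416.2 mm².
δ_AB = -9600·863/(90.63·105000) = -0.8706 mm
δ_BC = -21900·843/(1230·105000) = -0.1429 mm
δ_CD = -21900·711/(416.2·105000) = -0.3563 mm
δ_DE = -21900·443/(401·105000) = -0.2304 mm
δ = Σδ_i = -1.6 mm.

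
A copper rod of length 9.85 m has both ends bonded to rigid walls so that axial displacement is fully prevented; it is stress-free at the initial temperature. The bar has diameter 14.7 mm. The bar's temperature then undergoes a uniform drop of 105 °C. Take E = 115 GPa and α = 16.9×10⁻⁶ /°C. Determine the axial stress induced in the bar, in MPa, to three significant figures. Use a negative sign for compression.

Free thermal expansion αLΔT = 16.9e-6 · 9850 · -105 = -17.48 mm.
The walls impose strain ε = −(-17.48)/9850 = 1.7745e-03; σ = Eε = 115000 · 1.7745e-03 = 204.1 MPa.

204 MPa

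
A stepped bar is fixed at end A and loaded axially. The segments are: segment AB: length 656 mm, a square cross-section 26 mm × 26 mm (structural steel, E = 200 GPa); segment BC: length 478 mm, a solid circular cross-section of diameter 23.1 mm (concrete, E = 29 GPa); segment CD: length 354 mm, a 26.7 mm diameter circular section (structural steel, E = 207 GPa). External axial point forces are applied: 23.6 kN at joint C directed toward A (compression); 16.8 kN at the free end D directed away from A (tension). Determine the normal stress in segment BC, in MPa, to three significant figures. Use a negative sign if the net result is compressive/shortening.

-16.2 MPa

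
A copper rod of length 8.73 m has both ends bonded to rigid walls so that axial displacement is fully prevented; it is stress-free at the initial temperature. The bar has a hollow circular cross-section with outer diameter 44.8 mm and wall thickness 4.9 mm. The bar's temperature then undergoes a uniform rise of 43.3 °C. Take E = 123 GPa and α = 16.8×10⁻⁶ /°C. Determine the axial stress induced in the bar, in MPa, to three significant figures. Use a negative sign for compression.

Free thermal expansion αLΔT = 16.8e-6 · 8730 · 43.3 = 6.351 mm.
The walls impose strain ε = −(6.351)/8730 = -7.2744e-04; σ = Eε = 123000 · -7.2744e-04 = -89.48 MPa.

-89.5 MPa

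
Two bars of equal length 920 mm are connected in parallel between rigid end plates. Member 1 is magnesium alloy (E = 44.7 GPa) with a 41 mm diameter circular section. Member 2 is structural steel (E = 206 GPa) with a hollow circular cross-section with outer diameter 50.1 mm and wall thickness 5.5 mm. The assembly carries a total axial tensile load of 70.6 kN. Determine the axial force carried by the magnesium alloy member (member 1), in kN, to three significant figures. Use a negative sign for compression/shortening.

19.1 kN

A_1 = 1320 mm².
A_2 = 770.6 mm².
Equal strain + equilibrium ⇒ each member carries load in proportion to AE: A₁E₁ = 59020000 N, A₂E₂ = 158800000 N, ΣAE = 217800000 N.
F₁ = P·A₁E₁/ΣAE = 70600·59020000/217800000 = 19130 N.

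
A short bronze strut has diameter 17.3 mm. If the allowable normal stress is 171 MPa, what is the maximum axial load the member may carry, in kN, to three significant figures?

A = 235.1 mm².
P_max = σ_allow · A = 171 · 235.1 = 40200 N = 40.2 kN.

40.2 kN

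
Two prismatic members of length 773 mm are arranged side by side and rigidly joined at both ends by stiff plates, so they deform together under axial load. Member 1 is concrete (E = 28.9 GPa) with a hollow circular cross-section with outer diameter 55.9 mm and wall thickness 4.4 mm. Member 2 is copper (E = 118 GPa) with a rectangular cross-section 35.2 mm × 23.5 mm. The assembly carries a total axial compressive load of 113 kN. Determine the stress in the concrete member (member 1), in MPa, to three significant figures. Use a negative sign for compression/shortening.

A_1 = 711.9 mm².
A_2 = 827.2 mm².
Equal strain + equilibrium ⇒ each member carries load in proportion to AE: A₁E₁ = 20570000 N, A₂E₂ = 97610000 N, ΣAE = 118200000 N.
σ₁ = P·E₁/ΣAE = -113000·28900/118200000 = -27.63 MPa.

-27.6 MPa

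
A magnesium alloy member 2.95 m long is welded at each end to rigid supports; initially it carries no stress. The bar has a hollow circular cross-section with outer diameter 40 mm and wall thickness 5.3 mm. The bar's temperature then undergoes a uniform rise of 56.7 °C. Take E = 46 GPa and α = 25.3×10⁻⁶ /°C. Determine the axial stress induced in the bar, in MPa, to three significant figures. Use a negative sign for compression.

Free thermal expansion αLΔT = 25.3e-6 · 2950 · 56.7 = 4.232 mm.
The walls impose strain ε = −(4.232)/2950 = -1.4345e-03; σ = Eε = 46000 · -1.4345e-03 = -65.99 MPa.

-66.0 MPa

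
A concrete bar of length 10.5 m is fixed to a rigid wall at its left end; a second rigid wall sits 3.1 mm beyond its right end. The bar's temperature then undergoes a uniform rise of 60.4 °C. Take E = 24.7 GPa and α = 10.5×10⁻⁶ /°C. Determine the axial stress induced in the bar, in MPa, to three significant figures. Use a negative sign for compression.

-8.37 MPa

Free thermal expansion αLΔT = 10.5e-6 · 10500 · 60.4 = 6.659 mm.
The walls engage after the gap closes; constrained expansion = 6.659 − 3.1 = 3.559 mm.
The walls impose strain ε = −(3.559)/10500 = -3.3896e-04; σ = Eε = 24700 · -3.3896e-04 = -8.372 MPa.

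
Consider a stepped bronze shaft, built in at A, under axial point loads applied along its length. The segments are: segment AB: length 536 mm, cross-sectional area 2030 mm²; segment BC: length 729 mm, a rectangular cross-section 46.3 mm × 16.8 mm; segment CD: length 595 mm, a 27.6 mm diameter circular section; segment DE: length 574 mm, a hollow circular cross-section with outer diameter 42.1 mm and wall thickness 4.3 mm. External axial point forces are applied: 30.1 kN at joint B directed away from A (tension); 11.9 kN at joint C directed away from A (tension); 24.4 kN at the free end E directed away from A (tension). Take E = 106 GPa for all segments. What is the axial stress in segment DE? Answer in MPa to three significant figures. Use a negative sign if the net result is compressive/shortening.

47.8 MPa

Internal axial forces (sectioning from the free end, tension +): N_DE = 24.4 kN, N_CD = 24.4 kN, N_BC = 36.3 kN, N_AB = 66.4 kN.
A_DE = 510.6 mm².
σ_DE = N_DE/A_DE = 24400/510.6 = 47.78 MPa.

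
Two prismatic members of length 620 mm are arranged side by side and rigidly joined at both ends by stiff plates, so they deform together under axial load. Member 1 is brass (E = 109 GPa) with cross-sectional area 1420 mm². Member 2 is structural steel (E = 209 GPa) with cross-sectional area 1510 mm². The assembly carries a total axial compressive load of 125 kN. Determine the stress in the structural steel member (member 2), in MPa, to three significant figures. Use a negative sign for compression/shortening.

-55.5 MPa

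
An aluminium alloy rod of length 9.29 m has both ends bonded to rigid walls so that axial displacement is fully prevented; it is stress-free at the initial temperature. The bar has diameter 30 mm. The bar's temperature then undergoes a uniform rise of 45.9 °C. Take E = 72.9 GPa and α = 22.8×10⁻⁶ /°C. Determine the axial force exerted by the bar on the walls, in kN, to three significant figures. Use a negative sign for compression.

-53.9 kN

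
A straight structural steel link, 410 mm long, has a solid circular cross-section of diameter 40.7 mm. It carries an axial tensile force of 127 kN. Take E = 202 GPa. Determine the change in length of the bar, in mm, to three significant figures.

A = 1301 mm².
δ_mech = NL/(AE) = 127000·410/(1301·202000) = 0.1981 mm.

0.198 mm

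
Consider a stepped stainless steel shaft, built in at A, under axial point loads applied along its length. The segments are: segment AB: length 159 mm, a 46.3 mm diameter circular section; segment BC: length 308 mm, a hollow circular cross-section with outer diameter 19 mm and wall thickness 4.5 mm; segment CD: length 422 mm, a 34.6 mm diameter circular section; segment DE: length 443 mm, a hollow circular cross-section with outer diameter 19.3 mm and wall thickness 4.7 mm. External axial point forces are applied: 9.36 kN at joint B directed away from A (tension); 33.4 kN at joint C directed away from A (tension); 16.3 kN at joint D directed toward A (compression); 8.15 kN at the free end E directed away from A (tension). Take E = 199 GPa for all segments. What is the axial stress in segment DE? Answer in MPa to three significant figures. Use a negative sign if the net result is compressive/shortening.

Internal axial forces (sectioning from the free end, tension +): N_DE = 8.15 kN, N_CD = -8.15 kN, N_BC = 25.25 kN, N_AB = 34.61 kN.
A_DE = 215.6 mm².
σ_DE = N_DE/A_DE = 8150/215.6 = 37.81 MPa.

37.8 MPa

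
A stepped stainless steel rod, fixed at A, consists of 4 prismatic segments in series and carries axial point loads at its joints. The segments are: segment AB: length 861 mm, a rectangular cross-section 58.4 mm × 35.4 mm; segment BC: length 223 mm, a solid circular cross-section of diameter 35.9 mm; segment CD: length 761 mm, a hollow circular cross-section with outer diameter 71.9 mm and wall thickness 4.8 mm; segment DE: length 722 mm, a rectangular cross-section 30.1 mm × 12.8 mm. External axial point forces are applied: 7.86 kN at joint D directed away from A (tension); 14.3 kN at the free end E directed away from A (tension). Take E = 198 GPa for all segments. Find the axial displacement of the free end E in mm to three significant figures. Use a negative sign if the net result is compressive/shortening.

0.291 mm

Internal axial forces (sectioning from the free end, tension +): N_DE = 14.3 kN, N_CD = 22.16 kN, N_BC = 22.16 kN, N_AB = 22.16 kN.
A_AB = 2067 mm².
A_BC = 1012 mm².
A_CD = 1012 mm².
A_DE = 385.3 mm².
δ_AB = 22160·861/(2067·198000) = 0.04661 mm
δ_BC = 22160·223/(1012·198000) = 0.02466 mm
δ_CD = 22160·761/(1012·198000) = 0.08417 mm
δ_DE = 14300·722/(385.3·198000) = 0.1353 mm
δ = Σδ_i = 0.2908 mm.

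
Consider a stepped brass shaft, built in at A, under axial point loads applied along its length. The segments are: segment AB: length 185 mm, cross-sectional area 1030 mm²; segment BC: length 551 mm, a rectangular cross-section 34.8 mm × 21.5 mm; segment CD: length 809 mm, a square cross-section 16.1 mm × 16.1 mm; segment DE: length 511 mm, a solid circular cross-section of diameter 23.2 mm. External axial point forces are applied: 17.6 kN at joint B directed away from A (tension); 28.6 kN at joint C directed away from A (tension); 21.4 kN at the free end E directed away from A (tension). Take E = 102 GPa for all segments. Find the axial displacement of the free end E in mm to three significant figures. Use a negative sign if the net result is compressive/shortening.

Internal axial forces (sectioning from the free end, tension +): N_DE = 21.4 kN, N_CD = 21.4 kN, N_BC = 50 kN, N_AB = 67.6 kN.
A_BC = 748.2 mm².
A_CD = 259.2 mm².
A_DE = 422.7 mm².
δ_AB = 67600·185/(1030·102000) = 0.119 mm
δ_BC = 50000·551/(748.2·102000) = 0.361 mm
δ_CD = 21400·809/(259.2·102000) = 0.6548 mm
δ_DE = 21400·511/(422.7·102000) = 0.2536 mm
δ = Σδ_i = 1.388 mm.

1.39 mm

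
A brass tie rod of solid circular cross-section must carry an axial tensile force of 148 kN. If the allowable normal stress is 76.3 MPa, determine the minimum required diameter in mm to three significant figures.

49.7 mm

Required area A ≥ P/σ_allow = 148000/76.3 = 1940 mm².
For a solid circular section, d ≥ √(4A/π) = 49.7 mm.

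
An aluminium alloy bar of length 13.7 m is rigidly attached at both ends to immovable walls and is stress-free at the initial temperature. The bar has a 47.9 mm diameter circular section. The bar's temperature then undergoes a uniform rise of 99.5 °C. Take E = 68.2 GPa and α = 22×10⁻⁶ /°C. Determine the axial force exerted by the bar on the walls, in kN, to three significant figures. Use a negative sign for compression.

-269 kN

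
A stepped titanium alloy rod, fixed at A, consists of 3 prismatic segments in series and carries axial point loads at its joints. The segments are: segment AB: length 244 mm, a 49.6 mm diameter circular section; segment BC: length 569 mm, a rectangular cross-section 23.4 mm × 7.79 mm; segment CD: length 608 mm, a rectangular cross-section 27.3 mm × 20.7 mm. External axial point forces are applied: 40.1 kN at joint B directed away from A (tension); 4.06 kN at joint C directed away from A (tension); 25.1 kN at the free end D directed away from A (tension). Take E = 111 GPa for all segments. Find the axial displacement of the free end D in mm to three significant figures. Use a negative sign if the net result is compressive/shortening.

1.14 mm

Internal axial forces (sectioning from the free end, tension +): N_CD = 25.1 kN, N_BC = 29.16 kN, N_AB = 69.26 kN.
A_AB = 1932 mm².
A_BC = 182.3 mm².
A_CD = 565.1 mm².
δ_AB = 69260·244/(1932·111000) = 0.07879 mm
δ_BC = 29160·569/(182.3·111000) = 0.82 mm
δ_CD = 25100·608/(565.1·111000) = 0.2433 mm
δ = Σδ_i = 1.142 mm.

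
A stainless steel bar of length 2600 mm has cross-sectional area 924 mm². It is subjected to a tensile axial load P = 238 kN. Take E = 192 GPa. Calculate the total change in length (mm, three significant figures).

δ_mech = NL/(AE) = 238000·2600/(924·192000) = 3.488 mm.

3.49 mm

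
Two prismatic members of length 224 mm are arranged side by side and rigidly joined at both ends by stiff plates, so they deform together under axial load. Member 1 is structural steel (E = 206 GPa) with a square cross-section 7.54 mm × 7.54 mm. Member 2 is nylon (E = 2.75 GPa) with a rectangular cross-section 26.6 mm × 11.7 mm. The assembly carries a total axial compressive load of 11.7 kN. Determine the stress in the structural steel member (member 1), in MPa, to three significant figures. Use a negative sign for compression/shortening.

-192 MPa

A_1 = 56.85 mm².
A_2 = 311.2 mm².
Equal strain + equilibrium ⇒ each member carries load in proportion to AE: A₁E₁ = 11710000 N, A₂E₂ = 855900 N, ΣAE = 12570000 N.
σ₁ = P·E₁/ΣAE = -11700·206000/12570000 = -191.8 MPa.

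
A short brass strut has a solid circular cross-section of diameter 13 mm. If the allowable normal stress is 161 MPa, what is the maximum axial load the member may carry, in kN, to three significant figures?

A = 132.7 mm².
P_max = σ_allow · A = 161 · 132.7 = 21370 N = 21.37 kN.

21.4 kN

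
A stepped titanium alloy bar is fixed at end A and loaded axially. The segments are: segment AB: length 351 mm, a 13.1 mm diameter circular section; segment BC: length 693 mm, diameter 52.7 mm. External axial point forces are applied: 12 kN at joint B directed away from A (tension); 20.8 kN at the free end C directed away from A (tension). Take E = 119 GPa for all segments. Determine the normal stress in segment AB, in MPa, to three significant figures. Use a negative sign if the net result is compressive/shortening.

243 MPa

Internal axial forces (sectioning from the free end, tension +): N_BC = 20.8 kN, N_AB = 32.8 kN.
A_AB = 134.8 mm².
σ_AB = N_AB/A_AB = 32800/134.8 = 243.4 MPa.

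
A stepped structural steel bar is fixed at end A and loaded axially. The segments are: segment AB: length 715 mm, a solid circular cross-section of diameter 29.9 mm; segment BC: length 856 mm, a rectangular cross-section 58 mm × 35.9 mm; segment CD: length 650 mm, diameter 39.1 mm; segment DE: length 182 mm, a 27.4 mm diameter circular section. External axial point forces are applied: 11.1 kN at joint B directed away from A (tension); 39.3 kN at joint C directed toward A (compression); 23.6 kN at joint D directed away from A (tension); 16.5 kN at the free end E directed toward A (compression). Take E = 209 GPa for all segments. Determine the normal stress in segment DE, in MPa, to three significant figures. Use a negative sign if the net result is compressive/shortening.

-28.0 MPa

Internal axial forces (sectioning from the free end, tension +): N_DE = -16.5 kN, N_CD = 7.1 kN, N_BC = -32.2 kN, N_AB = -21.1 kN.
A_DE = 589.6 mm².
σ_DE = N_DE/A_DE = -16500/589.6 = -27.98 MPa.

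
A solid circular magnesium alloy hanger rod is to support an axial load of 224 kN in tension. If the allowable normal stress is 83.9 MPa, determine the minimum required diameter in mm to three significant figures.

Required area A ≥ P/σ_allow = 224000/83.9 = 2670 mm².
For a solid circular section, d ≥ √(4A/π) = 58.3 mm.

58.3 mm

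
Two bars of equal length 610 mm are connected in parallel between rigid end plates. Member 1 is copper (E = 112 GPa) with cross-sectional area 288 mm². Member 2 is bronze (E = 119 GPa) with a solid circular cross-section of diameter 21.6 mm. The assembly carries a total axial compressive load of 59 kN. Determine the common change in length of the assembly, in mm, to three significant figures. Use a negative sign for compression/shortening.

-0.474 mm

A_2 = 366.4 mm².
Equal strain + equilibrium ⇒ each member carries load in proportion to AE: A₁E₁ = 32260000 N, A₂E₂ = 43610000 N, ΣAE = 75860000 N.
δ = PL/ΣAE = -59000·610/75860000 = -0.4744 mm.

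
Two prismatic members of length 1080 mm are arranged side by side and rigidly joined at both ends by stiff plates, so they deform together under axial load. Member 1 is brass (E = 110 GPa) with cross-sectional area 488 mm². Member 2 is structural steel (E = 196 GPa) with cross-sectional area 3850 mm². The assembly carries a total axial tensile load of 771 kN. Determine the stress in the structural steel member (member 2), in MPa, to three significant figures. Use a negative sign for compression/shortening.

187 MPa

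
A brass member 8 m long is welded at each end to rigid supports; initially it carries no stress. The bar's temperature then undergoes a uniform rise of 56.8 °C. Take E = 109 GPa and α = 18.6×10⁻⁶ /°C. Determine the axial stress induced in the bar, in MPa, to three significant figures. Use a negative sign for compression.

-115 MPa

Free thermal expansion αLΔT = 18.6e-6 · 8000 · 56.8 = 8.452 mm.
The walls impose strain ε = −(8.452)/8000 = -1.0565e-03; σ = Eε = 109000 · -1.0565e-03 = -115.2 MPa.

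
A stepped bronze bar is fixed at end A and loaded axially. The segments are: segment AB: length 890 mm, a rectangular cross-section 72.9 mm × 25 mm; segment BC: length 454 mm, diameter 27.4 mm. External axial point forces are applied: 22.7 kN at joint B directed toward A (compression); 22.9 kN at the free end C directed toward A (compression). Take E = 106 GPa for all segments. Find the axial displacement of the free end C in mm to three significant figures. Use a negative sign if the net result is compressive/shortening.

-0.376 mm

Internal axial forces (sectioning from the free end, tension +): N_BC = -22.9 kN, N_AB = -45.6 kN.
A_AB = 1823 mm².
A_BC = 589.6 mm².
δ_AB = -45600·890/(1823·106000) = -0.2101 mm
δ_BC = -22900·454/(589.6·106000) = -0.1663 mm
δ = Σδ_i = -0.3764 mm.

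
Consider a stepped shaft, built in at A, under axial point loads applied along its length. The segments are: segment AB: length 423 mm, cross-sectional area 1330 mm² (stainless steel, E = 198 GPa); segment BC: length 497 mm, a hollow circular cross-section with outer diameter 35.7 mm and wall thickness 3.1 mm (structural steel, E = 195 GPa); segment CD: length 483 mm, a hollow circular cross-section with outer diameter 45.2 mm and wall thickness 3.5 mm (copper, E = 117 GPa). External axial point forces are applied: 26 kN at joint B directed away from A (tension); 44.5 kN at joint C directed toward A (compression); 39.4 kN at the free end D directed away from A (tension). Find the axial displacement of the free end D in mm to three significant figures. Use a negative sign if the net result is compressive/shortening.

0.347 mm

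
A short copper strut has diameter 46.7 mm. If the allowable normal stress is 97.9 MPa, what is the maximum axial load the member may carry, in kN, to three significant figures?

A = 1713 mm².
P_max = σ_allow · A = 97.9 · 1713 = 167700 N = 167.7 kN.

168 kN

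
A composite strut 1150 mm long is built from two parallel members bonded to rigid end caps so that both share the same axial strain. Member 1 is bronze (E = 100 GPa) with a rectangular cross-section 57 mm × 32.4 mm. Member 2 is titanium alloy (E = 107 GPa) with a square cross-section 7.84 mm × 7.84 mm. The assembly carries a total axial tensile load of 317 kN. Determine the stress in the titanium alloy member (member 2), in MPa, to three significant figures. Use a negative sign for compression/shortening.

A_1 = 1847 mm².
A_2 = 61.47 mm².
Equal strain + equilibrium ⇒ each member carries load in proportion to AE: A₁E₁ = 184700000 N, A₂E₂ = 6577000 N, ΣAE = 191300000 N.
σ₂ = P·E₂/ΣAE = 317000·107000/191300000 = 177.3 MPa.

177 MPa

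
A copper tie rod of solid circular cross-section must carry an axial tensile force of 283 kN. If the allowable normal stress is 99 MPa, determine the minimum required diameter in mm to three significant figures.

60.3 mm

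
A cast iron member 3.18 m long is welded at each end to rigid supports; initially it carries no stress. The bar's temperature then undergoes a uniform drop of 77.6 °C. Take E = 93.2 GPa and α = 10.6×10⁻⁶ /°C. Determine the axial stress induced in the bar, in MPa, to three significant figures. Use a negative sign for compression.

76.7 MPa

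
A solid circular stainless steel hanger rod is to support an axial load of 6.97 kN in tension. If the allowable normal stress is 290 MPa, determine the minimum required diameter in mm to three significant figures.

Required area A ≥ P/σ_allow = 6970/290 = 24.03 mm².
For a solid circular section, d ≥ √(4A/π) = 5.532 mm.

5.53 mm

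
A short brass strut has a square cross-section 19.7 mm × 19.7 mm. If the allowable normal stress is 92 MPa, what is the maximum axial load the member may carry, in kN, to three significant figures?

35.7 kN

A = 388.1 mm².
P_max = σ_allow · A = 92 · 388.1 = 35700 N = 35.7 kN.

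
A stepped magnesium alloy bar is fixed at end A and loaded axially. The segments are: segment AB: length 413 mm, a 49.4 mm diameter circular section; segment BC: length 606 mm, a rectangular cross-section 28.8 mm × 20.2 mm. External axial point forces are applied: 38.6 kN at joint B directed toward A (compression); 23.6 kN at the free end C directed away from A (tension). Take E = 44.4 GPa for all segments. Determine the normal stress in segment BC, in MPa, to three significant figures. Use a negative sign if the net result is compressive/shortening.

Internal axial forces (sectioning from the free end, tension +): N_BC = 23.6 kN, N_AB = -15 kN.
A_BC = 581.8 mm².
σ_BC = N_BC/A_BC = 23600/581.8 = 40.57 MPa.

40.6 MPa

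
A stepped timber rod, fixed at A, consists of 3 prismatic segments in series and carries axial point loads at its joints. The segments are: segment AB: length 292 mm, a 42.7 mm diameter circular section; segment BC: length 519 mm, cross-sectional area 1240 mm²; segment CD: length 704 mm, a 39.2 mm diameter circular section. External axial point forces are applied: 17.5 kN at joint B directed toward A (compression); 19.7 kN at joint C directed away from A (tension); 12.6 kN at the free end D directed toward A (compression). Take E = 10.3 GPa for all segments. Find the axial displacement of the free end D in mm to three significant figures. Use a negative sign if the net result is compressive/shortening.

Internal axial forces (sectioning from the free end, tension +): N_CD = -12.6 kN, N_BC = 7.1 kN, N_AB = -10.4 kN.
A_AB = 1432 mm².
A_CD = 1207 mm².
δ_AB = -10400·292/(1432·10300) = -0.2059 mm
δ_BC = 7100·519/(1240·10300) = 0.2885 mm
δ_CD = -12600·704/(1207·10300) = -0.7136 mm
δ = Σδ_i = -0.631 mm.

-0.631 mm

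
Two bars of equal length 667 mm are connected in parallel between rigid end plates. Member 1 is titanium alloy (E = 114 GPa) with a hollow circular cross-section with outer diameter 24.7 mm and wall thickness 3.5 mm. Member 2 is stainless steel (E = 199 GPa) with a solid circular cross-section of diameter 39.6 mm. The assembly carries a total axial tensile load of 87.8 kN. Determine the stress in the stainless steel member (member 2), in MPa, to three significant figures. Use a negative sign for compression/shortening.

64.3 MPa

A_1 = 233.1 mm².
A_2 = 1232 mm².
Equal strain + equilibrium ⇒ each member carries load in proportion to AE: A₁E₁ = 26570000 N, A₂E₂ = 245100000 N, ΣAE = 271700000 N.
σ₂ = P·E₂/ΣAE = 87800·199000/271700000 = 64.31 MPa.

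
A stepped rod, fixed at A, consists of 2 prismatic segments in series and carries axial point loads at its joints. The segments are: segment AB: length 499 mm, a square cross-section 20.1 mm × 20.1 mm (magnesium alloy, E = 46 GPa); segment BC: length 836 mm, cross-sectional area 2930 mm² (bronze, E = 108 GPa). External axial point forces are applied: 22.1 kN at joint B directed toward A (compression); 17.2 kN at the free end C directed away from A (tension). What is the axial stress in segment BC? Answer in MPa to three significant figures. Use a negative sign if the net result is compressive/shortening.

5.87 MPa

Internal axial forces (sectioning from the free end, tension +): N_BC = 17.2 kN, N_AB = -4.9 kN.
σ_BC = N_BC/A_BC = 17200/2930 = 5.87 MPa.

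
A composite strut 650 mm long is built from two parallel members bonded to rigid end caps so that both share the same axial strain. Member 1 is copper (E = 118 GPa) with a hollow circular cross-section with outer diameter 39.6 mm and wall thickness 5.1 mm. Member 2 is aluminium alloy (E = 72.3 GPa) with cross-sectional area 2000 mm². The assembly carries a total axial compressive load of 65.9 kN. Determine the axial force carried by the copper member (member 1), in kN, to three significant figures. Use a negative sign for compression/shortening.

-20.5 kN

A_1 = 552.8 mm².
Equal strain + equilibrium ⇒ each member carries load in proportion to AE: A₁E₁ = 65230000 N, A₂E₂ = 144600000 N, ΣAE = 209800000 N.
F₁ = P·A₁E₁/ΣAE = -65900·65230000/209800000 = -20490 N.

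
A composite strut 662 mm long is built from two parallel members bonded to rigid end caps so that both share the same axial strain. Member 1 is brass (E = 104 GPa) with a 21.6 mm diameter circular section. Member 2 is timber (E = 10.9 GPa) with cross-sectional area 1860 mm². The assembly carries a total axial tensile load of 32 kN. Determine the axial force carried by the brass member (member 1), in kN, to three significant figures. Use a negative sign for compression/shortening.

20.9 kN

A_1 = 366.4 mm².
Equal strain + equilibrium ⇒ each member carries load in proportion to AE: A₁E₁ = 38110000 N, A₂E₂ = 20270000 N, ΣAE = 58380000 N.
F₁ = P·A₁E₁/ΣAE = 32000·38110000/58380000 = 20890 N.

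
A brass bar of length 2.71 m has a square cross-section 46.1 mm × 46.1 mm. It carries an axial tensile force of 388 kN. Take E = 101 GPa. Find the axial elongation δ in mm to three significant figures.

A = 2125 mm².
δ_mech = NL/(AE) = 388000·2710/(2125·101000) = 4.899 mm.

4.90 mm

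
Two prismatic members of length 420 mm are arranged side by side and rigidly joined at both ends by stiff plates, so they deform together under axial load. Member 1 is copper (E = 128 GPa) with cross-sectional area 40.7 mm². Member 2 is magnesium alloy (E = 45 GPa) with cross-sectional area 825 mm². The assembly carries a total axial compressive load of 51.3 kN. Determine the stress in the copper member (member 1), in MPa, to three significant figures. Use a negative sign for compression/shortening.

-155 MPa

Equal strain + equilibrium ⇒ each member carries load in proportion to AE: A₁E₁ = 5210000 N, A₂E₂ = 37120000 N, ΣAE = 42330000 N.
σ₁ = P·E₁/ΣAE = -51300·128000/42330000 = -155.1 MPa.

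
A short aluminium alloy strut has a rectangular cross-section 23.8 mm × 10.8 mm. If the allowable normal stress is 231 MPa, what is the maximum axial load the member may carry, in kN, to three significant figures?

A = 257 mm².
P_max = σ_allow · A = 231 · 257 = 59380 N = 59.38 kN.

59.4 kN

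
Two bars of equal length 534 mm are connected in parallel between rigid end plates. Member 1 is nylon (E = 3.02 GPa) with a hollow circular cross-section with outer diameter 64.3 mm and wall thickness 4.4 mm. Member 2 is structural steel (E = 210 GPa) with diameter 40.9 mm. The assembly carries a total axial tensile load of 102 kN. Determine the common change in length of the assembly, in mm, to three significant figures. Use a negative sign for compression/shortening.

A_1 = 828 mm².
A_2 = 1314 mm².
Equal strain + equilibrium ⇒ each member carries load in proportion to AE: A₁E₁ = 2501000 N, A₂E₂ = 275900000 N, ΣAE = 278400000 N.
δ = PL/ΣAE = 102000·534/278400000 = 0.1956 mm.

0.196 mm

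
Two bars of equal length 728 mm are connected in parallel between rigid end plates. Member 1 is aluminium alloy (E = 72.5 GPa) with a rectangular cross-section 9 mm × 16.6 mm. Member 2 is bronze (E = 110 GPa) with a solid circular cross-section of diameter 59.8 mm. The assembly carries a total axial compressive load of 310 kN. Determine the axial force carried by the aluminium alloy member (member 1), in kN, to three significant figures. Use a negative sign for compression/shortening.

-10.5 kN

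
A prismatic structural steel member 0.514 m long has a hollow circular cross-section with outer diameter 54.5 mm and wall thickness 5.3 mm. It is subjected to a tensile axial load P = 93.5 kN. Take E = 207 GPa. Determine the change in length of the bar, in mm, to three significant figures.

0.283 mm

A = 819.2 mm².
δ_mech = NL/(AE) = 93500·514/(819.2·207000) = 0.2834 mm.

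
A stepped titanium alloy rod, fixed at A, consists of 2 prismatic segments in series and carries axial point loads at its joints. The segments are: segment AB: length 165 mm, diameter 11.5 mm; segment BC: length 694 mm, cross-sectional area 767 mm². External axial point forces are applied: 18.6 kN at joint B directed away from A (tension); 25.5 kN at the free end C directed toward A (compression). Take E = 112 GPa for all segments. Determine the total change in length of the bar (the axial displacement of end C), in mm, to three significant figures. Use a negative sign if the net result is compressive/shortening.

-0.304 mm

Internal axial forces (sectioning from the free end, tension +): N_BC = -25.5 kN, N_AB = -6.9 kN.
A_AB = 103.9 mm².
δ_AB = -6900·165/(103.9·112000) = -0.09787 mm
δ_BC = -25500·694/(767·112000) = -0.206 mm
δ = Σδ_i = -0.3039 mm.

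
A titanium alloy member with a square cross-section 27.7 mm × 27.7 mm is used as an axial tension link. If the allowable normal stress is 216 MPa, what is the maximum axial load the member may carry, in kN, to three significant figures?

A = 767.3 mm².
P_max = σ_allow · A = 216 · 767.3 = 165700 N = 165.7 kN.

166 kN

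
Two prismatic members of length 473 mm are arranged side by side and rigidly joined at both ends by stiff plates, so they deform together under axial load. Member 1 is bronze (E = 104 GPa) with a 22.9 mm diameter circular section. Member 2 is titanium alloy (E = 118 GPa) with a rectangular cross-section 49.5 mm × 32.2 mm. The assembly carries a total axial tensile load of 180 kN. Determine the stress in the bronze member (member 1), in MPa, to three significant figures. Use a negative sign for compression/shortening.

A_1 = 411.9 mm².
A_2 = 1594 mm².
Equal strain + equilibrium ⇒ each member carries load in proportion to AE: A₁E₁ = 42830000 N, A₂E₂ = 188100000 N, ΣAE = 230900000 N.
σ₁ = P·E₁/ΣAE = 180000·104000/230900000 = 81.07 MPa.

81.1 MPa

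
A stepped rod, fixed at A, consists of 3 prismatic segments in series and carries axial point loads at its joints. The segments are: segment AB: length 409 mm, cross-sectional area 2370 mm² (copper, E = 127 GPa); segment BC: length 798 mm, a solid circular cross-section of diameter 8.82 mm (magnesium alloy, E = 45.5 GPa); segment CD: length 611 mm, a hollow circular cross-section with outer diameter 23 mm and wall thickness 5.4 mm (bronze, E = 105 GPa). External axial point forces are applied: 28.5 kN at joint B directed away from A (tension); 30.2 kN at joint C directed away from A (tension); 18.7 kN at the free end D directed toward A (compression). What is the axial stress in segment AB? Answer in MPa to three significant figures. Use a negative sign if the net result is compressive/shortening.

16.9 MPa

Internal axial forces (sectioning from the free end, tension +): N_CD = -18.7 kN, N_BC = 11.5 kN, N_AB = 40 kN.
σ_AB = N_AB/A_AB = 40000/2370 = 16.88 MPa.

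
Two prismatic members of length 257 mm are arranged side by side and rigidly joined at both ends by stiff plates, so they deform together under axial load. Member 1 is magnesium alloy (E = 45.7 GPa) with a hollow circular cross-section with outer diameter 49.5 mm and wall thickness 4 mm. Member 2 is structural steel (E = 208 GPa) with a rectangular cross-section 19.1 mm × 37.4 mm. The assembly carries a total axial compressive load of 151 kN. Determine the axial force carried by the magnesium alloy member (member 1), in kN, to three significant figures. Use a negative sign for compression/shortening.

A_1 = 571.8 mm².
A_2 = 714.3 mm².
Equal strain + equilibrium ⇒ each member carries load in proportion to AE: A₁E₁ = 26130000 N, A₂E₂ = 148600000 N, ΣAE = 174700000 N.
F₁ = P·A₁E₁/ΣAE = -151000·26130000/174700000 = -22580 N.

-22.6 kN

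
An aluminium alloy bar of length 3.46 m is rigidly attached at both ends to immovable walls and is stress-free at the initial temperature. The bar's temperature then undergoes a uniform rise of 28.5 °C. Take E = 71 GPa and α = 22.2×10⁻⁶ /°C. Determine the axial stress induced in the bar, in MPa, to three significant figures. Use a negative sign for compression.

-44.9 MPa

Free thermal expansion αLΔT = 22.2e-6 · 3460 · 28.5 = 2.189 mm.
The walls impose strain ε = −(2.189)/3460 = -6.3270e-04; σ = Eε = 71000 · -6.3270e-04 = -44.92 MPa.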